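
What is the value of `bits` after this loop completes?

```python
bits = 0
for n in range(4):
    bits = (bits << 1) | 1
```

Build 4 consecutive 1-bits: 0b1111
`bits` takes the values: 0 → 1 → 3 → 7 → 15

Answer: 15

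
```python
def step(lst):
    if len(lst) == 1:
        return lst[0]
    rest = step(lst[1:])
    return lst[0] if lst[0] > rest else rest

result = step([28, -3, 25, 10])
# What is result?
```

Recursive max over [28, -3, 25, 10] = 28

Answer: 28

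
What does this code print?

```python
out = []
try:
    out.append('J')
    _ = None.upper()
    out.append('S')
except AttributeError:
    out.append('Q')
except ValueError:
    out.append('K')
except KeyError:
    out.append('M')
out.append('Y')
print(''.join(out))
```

Execution trace: 'J' (try body) → 'Q' (except AttributeError) → 'Y' (after the try/except). Output: JQY

Answer: JQY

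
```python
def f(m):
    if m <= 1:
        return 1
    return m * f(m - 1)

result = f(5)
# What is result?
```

f(5) = 5 * 4 * 3 * 2 * 1 = 120

Answer: 120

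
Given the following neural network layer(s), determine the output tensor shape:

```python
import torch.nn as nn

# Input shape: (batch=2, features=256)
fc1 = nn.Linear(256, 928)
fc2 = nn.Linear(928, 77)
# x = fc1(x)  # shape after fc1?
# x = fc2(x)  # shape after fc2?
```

Input: (2, 256) -> after fc1: (2, 928) -> Output: (2, 77)

Answer: (2, 77)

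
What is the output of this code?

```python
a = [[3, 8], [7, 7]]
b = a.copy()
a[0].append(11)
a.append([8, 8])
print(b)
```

Key concept: shallow copy with nested lists.
Step by step:
`a = [[3, 8], [7, 7]]` → a = [[3, 8], [7, 7]]
`b = a.copy()` → b = [[3, 8], [7, 7]]
`a[0].append(11)` → a = [[3, 8, 11], [7, 7]]; b = [[3, 8, 11], [7, 7]]
`a.append([8, 8])` → a = [[3, 8, 11], [7, 7], [8, 8]]
`print(b)` → prints [[3, 8, 11], [7, 7]]

Answer: [[3, 8, 11], [7, 7]]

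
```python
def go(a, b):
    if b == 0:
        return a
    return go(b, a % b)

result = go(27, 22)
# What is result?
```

go(27, 22) -> go(22, 5) -> go(5, 2) -> go(2, 1) -> go(1, 0) -> 1

Answer: 1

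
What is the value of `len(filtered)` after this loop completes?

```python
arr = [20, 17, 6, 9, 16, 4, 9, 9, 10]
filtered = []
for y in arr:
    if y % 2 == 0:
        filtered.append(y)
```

Count even numbers in [20, 17, 6, 9, 16, 4, 9, 9, 10]
`filtered` takes the values: [] → [20] → [20, 6] → [20, 6, 16] → [20, 6, 16, 4] → [20, 6, 16, 4, 10]
So `len(filtered)` = 5

Answer: 5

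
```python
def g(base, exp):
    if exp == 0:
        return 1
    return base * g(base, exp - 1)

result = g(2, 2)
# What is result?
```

g(2, 2) = 2 * 2 = 4

Answer: 4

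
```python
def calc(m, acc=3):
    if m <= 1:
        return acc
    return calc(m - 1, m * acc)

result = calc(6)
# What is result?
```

Accumulator trace (n, acc): (6, 3) -> (5, 18) -> (4, 90) -> (3, 360) -> (2, 1080) -> (1, 2160) -> return 2160

Answer: 2160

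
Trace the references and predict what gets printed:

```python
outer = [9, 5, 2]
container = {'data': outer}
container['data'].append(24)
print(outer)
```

Key concept: dict holds reference to list.
Step by step:
`outer = [9, 5, 2]` → outer = [9, 5, 2]
`container = {'data': outer}` → container = {'data': [9, 5, 2]}
`container['data'].append(24)` → outer = [9, 5, 2, 24]; container = {'data': [9, 5, 2, 24]}
`print(outer)` → prints [9, 5, 2, 24]

Answer: [9, 5, 2, 24]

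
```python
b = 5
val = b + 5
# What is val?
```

Trace:
`b = 5` → b = 5
`val = b + 5` → val = 10
So val = 10

Answer: 10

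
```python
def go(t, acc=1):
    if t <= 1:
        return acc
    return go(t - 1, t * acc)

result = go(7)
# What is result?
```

Accumulator trace (n, acc): (7, 1) -> (6, 7) -> (5, 42) -> (4, 210) -> (3, 840) -> (2, 2520) -> (1, 5040) -> return 5040

Answer: 5040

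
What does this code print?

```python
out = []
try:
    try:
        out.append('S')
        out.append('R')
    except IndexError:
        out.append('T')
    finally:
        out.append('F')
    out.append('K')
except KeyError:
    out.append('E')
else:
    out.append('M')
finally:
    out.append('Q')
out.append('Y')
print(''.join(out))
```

Execution trace: 'S' (inner try body) → 'R' (inner try body, no exception) → 'F' (inner finally) → 'K' (try body, no exception) → 'M' (else) → 'Q' (finally) → 'Y' (after the try/except). Output: SRFKMQY

Answer: SRFKMQY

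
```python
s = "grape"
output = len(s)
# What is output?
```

Trace:
`s = "grape"` → s = 'grape'
`output = len(s)` → output = 5
So output = 5

Answer: 5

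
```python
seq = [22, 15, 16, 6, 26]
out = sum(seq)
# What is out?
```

Trace:
`seq = [22, 15, 16, 6, 26]` → seq = [22, 15, 16, 6, 26]
`out = sum(seq)` → out = 85
So out = 85

Answer: 85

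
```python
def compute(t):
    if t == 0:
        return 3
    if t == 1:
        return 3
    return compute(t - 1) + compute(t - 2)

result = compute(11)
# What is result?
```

Build up from base cases: compute(0)=3, compute(1)=3, compute(2)=6, compute(3)=9, compute(4)=15, compute(5)=24, compute(6)=39, ..., compute(11)=432

Answer: 432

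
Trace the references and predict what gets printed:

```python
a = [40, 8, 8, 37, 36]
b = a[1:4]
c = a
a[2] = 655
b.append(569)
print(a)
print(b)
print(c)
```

Key concept: slice vs alias.
Step by step:
`a = [40, 8, 8, 37, 36]` → a = [40, 8, 8, 37, 36]
`b = a[1:4]` → b = [8, 8, 37]
`c = a` → c = [40, 8, 8, 37, 36] (same object as a)
`a[2] = 655` → a = [40, 8, 655, 37, 36] (same object as c); c = [40, 8, 655, 37, 36] (same object as a)
`b.append(569)` → b = [8, 8, 37, 569]
`print(a)` → prints [40, 8, 655, 37, 36]
`print(b)` → prints [8, 8, 37, 569]
`print(c)` → prints [40, 8, 655, 37, 36]

Answer:
[40, 8, 655, 37, 36]
[8, 8, 37, 569]
[40, 8, 655, 37, 36]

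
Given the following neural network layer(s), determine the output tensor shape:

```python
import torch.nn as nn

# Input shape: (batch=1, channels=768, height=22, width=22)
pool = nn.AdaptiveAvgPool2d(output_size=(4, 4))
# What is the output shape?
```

Input: (1, 768, 22, 22) -> Output: (1, 768, 4, 4)

Answer: (1, 768, 4, 4)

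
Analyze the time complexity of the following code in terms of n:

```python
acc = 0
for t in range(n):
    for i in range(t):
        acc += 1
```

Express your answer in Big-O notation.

Each loop level contributes: n × n. Multiplying the contributions gives O(n^2).

Answer: O(n^2)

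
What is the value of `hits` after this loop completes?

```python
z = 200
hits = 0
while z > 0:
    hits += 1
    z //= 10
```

Count digits by repeated division by 10
`hits` takes the values: 0 → 1 → 2 → 3

Answer: 3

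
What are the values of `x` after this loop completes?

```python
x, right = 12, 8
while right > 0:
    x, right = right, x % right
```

GCD of 12 and 8
`x` takes the values: 12 → 8 → 4

Answer: 4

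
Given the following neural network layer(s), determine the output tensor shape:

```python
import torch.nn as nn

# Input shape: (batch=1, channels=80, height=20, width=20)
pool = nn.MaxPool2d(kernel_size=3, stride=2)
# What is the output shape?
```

Input: (1, 80, 20, 20) -> Output: (1, 80, 9, 9)

Answer: (1, 80, 9, 9)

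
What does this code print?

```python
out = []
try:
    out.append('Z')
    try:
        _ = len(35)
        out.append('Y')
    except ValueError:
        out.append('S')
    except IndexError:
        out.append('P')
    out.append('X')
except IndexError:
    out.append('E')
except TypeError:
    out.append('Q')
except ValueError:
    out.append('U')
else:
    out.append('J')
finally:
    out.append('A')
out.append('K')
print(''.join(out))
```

Execution trace: 'Z' (try body) → 'Q' (except TypeError) → 'A' (finally) → 'K' (after the try/except). Output: ZQAK

Answer: ZQAK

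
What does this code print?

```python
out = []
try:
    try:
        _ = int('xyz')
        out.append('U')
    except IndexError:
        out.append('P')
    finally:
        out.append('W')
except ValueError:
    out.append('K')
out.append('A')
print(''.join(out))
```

Execution trace: 'W' (inner finally) → 'K' (outer except ValueError) → 'A' (after the try/except). Output: WKA

Answer: WKA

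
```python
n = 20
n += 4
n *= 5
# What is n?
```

Trace:
`n = 20` → n = 20
`n += 4` → n = 24
`n *= 5` → n = 120
So n = 120

Answer: 120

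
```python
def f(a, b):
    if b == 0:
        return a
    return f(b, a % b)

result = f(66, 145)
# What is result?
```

f(66, 145) -> f(145, 66) -> f(66, 13) -> f(13, 1) -> f(1, 0) -> 1

Answer: 1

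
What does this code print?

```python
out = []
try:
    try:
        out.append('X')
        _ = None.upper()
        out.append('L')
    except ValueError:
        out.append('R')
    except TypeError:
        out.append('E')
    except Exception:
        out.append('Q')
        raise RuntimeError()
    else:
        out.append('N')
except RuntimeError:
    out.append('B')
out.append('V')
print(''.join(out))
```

Execution trace: 'X' (inner try body) → 'Q' (inner except Exception) → 'B' (outer except RuntimeError) → 'V' (after the try/except). Output: XQBV

Answer: XQBV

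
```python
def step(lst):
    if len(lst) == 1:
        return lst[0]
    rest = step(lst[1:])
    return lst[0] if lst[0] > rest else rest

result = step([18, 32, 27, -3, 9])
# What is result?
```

Recursive max over [18, 32, 27, -3, 9] = 32

Answer: 32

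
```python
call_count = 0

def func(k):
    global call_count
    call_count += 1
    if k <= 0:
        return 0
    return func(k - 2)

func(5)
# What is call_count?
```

Linear recursion stepping by 2: 4 calls from k=5 down to ≤0.

Answer: 4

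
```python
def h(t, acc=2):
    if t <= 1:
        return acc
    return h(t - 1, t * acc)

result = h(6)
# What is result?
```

Accumulator trace (n, acc): (6, 2) -> (5, 12) -> (4, 60) -> (3, 240) -> (2, 720) -> (1, 1440) -> return 1440

Answer: 1440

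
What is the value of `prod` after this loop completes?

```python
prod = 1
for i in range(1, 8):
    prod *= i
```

7! = 5040
`prod` takes the values: 1 → 2 → 6 → 24 → 120 → 720 → 5040

Answer: 5040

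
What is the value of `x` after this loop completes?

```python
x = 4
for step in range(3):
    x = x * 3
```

Multiply by 3, 3 times: 4 * 3^3 = 108
`x` takes the values: 4 → 12 → 36 → 108

Answer: 108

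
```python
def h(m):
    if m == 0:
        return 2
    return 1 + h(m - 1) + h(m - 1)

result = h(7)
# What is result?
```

h(m) = 1 + 2·h(m-1), h(0)=2. Closed form: (2+1)·2^7 - 1 = 383.

Answer: 383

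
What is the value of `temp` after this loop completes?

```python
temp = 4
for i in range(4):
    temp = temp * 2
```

Multiply by 2, 4 times: 4 * 2^4 = 64
`temp` takes the values: 4 → 8 → 16 → 32 → 64

Answer: 64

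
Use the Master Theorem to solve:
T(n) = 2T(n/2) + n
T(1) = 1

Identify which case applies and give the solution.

a=2, b=2, f(n)=n. log_2(2) = 1. Since c=1 = 1, Case 2 applies: T(n) = Θ(n^log_b(a) · log n) = O(n log n).

Answer: O(n log n) - Case 2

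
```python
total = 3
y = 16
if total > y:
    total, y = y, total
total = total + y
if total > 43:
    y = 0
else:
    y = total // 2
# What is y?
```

Trace:
`total = 3` → total = 3
`y = 16` → y = 16
`if total > y: ...` → total > y is False → no variable changes
`total = total + y` → total = 19
`if total > 43: ...` → total > 43 is False, take else branch → y = 9
So y = 9

Answer: 9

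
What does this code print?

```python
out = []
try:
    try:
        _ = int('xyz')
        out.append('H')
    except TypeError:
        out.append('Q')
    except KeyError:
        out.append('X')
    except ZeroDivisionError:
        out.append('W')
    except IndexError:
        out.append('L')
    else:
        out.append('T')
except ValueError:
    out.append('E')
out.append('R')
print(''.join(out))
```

Execution trace: 'E' (outer except ValueError) → 'R' (after the try/except). Output: ER

Answer: ER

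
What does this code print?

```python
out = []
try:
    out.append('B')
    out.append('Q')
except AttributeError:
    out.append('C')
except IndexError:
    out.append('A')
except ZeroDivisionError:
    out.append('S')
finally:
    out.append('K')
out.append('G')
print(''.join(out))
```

Execution trace: 'B' (try body) → 'Q' (try body, no exception) → 'K' (finally) → 'G' (after the try/except). Output: BQKG

Answer: BQKG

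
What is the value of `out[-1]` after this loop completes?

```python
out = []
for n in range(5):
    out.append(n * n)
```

Last element of squares 0 to 4
`out` takes the values: [] → [0] → [0, 1] → [0, 1, 4] → [0, 1, 4, 9] → [0, 1, 4, 9, 16]
So `out[-1]` = 16

Answer: 16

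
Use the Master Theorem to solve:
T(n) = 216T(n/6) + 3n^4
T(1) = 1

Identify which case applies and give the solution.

a=216, b=6, f(n)=3n^4. log_6(216) = 3. Since c=4 > 3 and the regularity condition holds (216(n/6)^4 = (216/6^4)n^4 with 216/6^4 < 1), Case 3 applies: T(n) = Θ(f(n)) = O(n^4).

Answer: O(n^4) - Case 3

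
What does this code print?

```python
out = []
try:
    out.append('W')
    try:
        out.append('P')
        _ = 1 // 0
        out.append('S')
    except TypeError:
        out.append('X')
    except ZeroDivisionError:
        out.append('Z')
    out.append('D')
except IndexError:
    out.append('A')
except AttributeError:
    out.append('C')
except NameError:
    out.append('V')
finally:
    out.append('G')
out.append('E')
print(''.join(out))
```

Execution trace: 'W' (try body) → 'P' (inner try body) → 'Z' (inner except ZeroDivisionError) → 'D' (try body, no exception) → 'G' (finally) → 'E' (after the try/except). Output: WPZDGE

Answer: WPZDGE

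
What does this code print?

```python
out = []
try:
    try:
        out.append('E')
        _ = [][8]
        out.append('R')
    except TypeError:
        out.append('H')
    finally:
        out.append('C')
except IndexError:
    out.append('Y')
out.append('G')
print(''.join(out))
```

Execution trace: 'E' (try body) → 'C' (finally) → 'Y' (outer except IndexError) → 'G' (after the try/except). Output: ECYG

Answer: ECYG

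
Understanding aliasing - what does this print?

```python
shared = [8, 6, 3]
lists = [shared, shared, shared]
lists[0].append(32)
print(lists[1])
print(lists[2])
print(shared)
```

Key concept: list of same reference.
Step by step:
`shared = [8, 6, 3]` → shared = [8, 6, 3]
`lists = [shared, shared, shared]` → lists = [[8, 6, 3], [8, 6, 3], [8, 6, 3]]
`lists[0].append(32)` → shared = [8, 6, 3, 32]; lists = [[8, 6, 3, 32], [8, 6, 3, 32], [8, 6, 3, 32]]
`print(lists[1])` → prints [8, 6, 3, 32]
`print(lists[2])` → prints [8, 6, 3, 32]
`print(shared)` → prints [8, 6, 3, 32]

Answer:
[8, 6, 3, 32]
[8, 6, 3, 32]
[8, 6, 3, 32]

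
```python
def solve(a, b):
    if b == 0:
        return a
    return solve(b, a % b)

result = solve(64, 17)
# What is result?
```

solve(64, 17) -> solve(17, 13) -> solve(13, 4) -> solve(4, 1) -> solve(1, 0) -> 1

Answer: 1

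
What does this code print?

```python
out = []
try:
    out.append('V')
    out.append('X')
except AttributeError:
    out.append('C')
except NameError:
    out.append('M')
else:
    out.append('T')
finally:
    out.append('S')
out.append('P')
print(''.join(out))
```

Execution trace: 'V' (try body) → 'X' (try body, no exception) → 'T' (else) → 'S' (finally) → 'P' (after the try/except). Output: VXTSP

Answer: VXTSP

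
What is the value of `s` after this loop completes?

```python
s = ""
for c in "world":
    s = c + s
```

Reverse 'world'
`s` takes the values: "" → "w" → "ow" → "row" → "lrow" → "dlrow"

Answer: "dlrow"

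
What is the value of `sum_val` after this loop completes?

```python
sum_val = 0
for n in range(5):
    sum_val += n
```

Sum of 0 to 4 = 10
`sum_val` takes the values: 0 → 1 → 3 → 6 → 10

Answer: 10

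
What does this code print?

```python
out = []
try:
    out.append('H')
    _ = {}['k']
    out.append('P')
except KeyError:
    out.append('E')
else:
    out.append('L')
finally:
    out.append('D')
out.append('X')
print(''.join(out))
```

Execution trace: 'H' (try body) → 'E' (except KeyError) → 'D' (finally) → 'X' (after the try/except). Output: HEDX

Answer: HEDX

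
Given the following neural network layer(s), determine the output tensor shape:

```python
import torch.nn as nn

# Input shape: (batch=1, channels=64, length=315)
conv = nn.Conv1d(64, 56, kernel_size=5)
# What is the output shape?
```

Input: (1, 64, 315) -> Output: (1, 56, 311)

Answer: (1, 56, 311)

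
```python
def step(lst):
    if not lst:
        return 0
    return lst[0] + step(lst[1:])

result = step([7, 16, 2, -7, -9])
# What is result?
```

7 + 16 + 2 + (-7) + (-9) + 0 = 9

Answer: 9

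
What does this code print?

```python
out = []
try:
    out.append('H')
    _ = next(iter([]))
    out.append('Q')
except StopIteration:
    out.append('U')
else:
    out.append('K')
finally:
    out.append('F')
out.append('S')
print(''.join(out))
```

Execution trace: 'H' (try body) → 'U' (except StopIteration) → 'F' (finally) → 'S' (after the try/except). Output: HUFS

Answer: HUFS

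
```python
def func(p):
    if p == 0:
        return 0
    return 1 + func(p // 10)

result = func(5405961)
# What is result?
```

Count of digits of 5405961: 7

Answer: 7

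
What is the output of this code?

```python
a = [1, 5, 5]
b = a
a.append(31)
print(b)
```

Key concept: basic list aliasing.
Step by step:
`a = [1, 5, 5]` → a = [1, 5, 5]
`b = a` → b = [1, 5, 5] (same object as a)
`a.append(31)` → a = [1, 5, 5, 31] (same object as b); b = [1, 5, 5, 31] (same object as a)
`print(b)` → prints [1, 5, 5, 31]

Answer: [1, 5, 5, 31]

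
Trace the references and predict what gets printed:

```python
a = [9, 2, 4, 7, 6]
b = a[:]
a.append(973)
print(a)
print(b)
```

Key concept: slice [:] creates copy.
Step by step:
`a = [9, 2, 4, 7, 6]` → a = [9, 2, 4, 7, 6]
`b = a[:]` → b = [9, 2, 4, 7, 6]
`a.append(973)` → a = [9, 2, 4, 7, 6, 973]
`print(a)` → prints [9, 2, 4, 7, 6, 973]
`print(b)` → prints [9, 2, 4, 7, 6]

Answer:
[9, 2, 4, 7, 6, 973]
[9, 2, 4, 7, 6]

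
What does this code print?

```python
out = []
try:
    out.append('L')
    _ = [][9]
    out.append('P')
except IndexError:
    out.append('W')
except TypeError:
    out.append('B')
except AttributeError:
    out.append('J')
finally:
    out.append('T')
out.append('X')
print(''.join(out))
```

Execution trace: 'L' (try body) → 'W' (except IndexError) → 'T' (finally) → 'X' (after the try/except). Output: LWTX

Answer: LWTX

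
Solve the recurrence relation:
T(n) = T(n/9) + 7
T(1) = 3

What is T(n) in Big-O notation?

Each step divides n by 9 and adds 7. After log_9(n) steps we reach T(1)=3. So T(n) = 7·log_9(n) + 3 = O(log n).

Answer: O(log n)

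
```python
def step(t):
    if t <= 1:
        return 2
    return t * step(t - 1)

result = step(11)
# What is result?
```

step(11) = 11 * 10 * 9 * 8 * 7 * 6 * 5 * 4 * 3 * 2 * 2 = 79833600

Answer: 79833600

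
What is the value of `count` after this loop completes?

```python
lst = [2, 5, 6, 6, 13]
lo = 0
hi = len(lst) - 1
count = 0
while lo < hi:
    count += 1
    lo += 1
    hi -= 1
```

Iterations until pointers meet (list length 5)
`count` takes the values: 0 → 1 → 2

Answer: 2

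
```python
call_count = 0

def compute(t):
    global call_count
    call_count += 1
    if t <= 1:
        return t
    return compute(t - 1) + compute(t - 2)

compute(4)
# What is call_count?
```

Calls(t) = 1 + Calls(t-1) + Calls(t-2); Calls(0)=Calls(1)=1. For t=4 this gives 9.

Answer: 9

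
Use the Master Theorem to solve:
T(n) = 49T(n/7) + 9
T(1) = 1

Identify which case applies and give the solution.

a=49, b=7, f(n)=9. log_7(49) = 2. Since c=0 < 2, Case 1 applies: T(n) = Θ(n^log_b(a)) = O(n^2).

Answer: O(n^2) - Case 1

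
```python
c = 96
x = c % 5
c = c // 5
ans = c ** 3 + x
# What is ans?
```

Trace:
`c = 96` → c = 96
`x = c % 5` → x = 1
`c = c // 5` → c = 19
`ans = c ** 3 + x` → ans = 6860
So ans = 6860

Answer: 6860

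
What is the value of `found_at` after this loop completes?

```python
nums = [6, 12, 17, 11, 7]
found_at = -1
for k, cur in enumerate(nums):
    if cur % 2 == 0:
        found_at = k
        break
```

First even number index in [6, 12, 17, 11, 7]
`found_at` takes the values: -1 → 0

Answer: 0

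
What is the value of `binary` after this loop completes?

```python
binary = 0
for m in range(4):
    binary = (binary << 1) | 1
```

Build 4 consecutive 1-bits: 0b1111
`binary` takes the values: 0 → 1 → 3 → 7 → 15

Answer: 15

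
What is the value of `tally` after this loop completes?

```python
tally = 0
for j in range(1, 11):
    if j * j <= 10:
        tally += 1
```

Count numbers where j² ≤ 10
`tally` takes the values: 0 → 1 → 2 → 3

Answer: 3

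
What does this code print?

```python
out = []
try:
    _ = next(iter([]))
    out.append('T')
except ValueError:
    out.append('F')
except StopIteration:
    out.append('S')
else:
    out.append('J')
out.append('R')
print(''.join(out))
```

Execution trace: 'S' (except StopIteration) → 'R' (after the try/except). Output: SR

Answer: SR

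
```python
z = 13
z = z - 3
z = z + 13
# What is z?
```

Trace:
`z = 13` → z = 13
`z = z - 3` → z = 10
`z = z + 13` → z = 23
So z = 23

Answer: 23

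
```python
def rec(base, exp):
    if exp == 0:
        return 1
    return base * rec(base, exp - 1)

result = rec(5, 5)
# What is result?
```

rec(5, 5) = 5 * 5 * 5 * 5 * 5 = 3125

Answer: 3125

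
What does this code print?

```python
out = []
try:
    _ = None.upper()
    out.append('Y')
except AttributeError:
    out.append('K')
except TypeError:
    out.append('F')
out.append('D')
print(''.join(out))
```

Execution trace: 'K' (except AttributeError) → 'D' (after the try/except). Output: KD

Answer: KD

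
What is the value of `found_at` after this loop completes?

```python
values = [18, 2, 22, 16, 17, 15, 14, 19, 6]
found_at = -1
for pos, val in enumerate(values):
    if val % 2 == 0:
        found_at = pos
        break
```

First even number index in [18, 2, 22, 16, 17, 15, 14, 19, 6]
`found_at` takes the values: -1 → 0

Answer: 0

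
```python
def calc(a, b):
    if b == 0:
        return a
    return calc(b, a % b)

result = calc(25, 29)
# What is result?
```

calc(25, 29) -> calc(29, 25) -> calc(25, 4) -> calc(4, 1) -> calc(1, 0) -> 1

Answer: 1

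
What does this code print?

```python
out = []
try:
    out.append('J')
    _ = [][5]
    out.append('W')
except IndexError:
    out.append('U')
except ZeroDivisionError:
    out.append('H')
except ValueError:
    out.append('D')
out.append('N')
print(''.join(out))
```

Execution trace: 'J' (try body) → 'U' (except IndexError) → 'N' (after the try/except). Output: JUN

Answer: JUN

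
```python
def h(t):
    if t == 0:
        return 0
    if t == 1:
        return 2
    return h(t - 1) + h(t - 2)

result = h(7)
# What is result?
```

Build up from base cases: h(0)=0, h(1)=2, h(2)=2, h(3)=4, h(4)=6, h(5)=10, h(6)=16, ..., h(7)=26

Answer: 26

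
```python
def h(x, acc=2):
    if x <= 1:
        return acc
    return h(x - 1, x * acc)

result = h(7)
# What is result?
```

Accumulator trace (n, acc): (7, 2) -> (6, 14) -> (5, 84) -> (4, 420) -> (3, 1680) -> (2, 5040) -> (1, 10080) -> return 10080

Answer: 10080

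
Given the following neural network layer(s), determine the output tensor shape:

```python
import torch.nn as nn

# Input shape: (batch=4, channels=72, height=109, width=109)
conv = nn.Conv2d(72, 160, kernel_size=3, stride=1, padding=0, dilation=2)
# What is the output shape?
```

Input: (4, 72, 109, 109) -> Output: (4, 160, 105, 105)

Answer: (4, 160, 105, 105)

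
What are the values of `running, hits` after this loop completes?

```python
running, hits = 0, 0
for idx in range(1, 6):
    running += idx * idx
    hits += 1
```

Sum of squares and count
`running, hits` takes the values: (0, 0) → (1, 0) → (1, 1) → (5, 1) → (5, 2) → (14, 2) → (14, 3) → (30, 3) → (30, 4) → (55, 4) → (55, 5)

Answer: 55, 5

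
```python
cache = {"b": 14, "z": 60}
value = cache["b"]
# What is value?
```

Trace:
`cache = {"b": 14, "z": 60}` → cache = {'b': 14, 'z': 60}
`value = cache["b"]` → value = 14
So value = 14

Answer: 14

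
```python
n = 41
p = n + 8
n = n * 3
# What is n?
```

Trace:
`n = 41` → n = 41
`p = n + 8` → p = 49
`n = n * 3` → n = 123
So n = 123

Answer: 123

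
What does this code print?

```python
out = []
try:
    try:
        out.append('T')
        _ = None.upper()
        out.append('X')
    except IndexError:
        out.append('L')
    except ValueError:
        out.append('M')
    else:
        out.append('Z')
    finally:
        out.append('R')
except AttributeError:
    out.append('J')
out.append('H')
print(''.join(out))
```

Execution trace: 'T' (try body) → 'R' (finally) → 'J' (outer except AttributeError) → 'H' (after the try/except). Output: TRJH

Answer: TRJH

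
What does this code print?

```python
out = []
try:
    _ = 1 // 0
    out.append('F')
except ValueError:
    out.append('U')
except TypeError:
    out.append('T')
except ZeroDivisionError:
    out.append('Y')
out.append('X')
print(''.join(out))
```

Execution trace: 'Y' (except ZeroDivisionError) → 'X' (after the try/except). Output: YX

Answer: YX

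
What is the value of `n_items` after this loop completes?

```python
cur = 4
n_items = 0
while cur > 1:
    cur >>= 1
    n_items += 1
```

Count right shifts until 1
`n_items` takes the values: 0 → 1 → 2

Answer: 2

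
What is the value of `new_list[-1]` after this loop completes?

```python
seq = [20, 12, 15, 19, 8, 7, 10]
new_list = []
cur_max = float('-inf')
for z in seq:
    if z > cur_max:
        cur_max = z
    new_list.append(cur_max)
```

Running max ends at 20
`new_list` takes the values: [] → [20] → [20, 20] → [20, 20, 20] → [20, 20, 20, 20] → [20, 20, 20, 20, 20] → [20, 20, 20, 20, 20, 20] → [20, 20, 20, 20, 20, 20, 20]
So `new_list[-1]` = 20

Answer: 20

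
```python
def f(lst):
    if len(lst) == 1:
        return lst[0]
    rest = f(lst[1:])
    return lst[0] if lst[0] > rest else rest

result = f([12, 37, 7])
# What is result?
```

Recursive max over [12, 37, 7] = 37

Answer: 37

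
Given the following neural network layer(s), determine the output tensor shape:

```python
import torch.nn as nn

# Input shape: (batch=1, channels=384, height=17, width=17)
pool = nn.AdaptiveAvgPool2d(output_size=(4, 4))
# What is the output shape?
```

Input: (1, 384, 17, 17) -> Output: (1, 384, 4, 4)

Answer: (1, 384, 4, 4)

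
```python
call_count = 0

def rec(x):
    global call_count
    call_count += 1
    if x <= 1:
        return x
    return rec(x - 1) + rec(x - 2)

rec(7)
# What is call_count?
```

Calls(x) = 1 + Calls(x-1) + Calls(x-2); Calls(0)=Calls(1)=1. For x=7 this gives 41.

Answer: 41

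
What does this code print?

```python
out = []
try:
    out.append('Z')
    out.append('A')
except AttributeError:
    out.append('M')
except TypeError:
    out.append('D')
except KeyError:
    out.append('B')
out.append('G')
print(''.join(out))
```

Execution trace: 'Z' (try body) → 'A' (try body, no exception) → 'G' (after the try/except). Output: ZAG

Answer: ZAG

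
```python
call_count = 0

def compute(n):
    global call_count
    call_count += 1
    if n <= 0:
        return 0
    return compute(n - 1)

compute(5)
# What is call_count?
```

Linear recursion stepping by 1: 6 calls from n=5 down to ≤0.

Answer: 6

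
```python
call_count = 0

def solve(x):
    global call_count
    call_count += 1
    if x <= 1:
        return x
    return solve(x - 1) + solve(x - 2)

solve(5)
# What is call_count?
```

Calls(x) = 1 + Calls(x-1) + Calls(x-2); Calls(0)=Calls(1)=1. For x=5 this gives 15.

Answer: 15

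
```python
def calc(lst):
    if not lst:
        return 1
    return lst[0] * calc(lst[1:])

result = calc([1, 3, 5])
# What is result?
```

Product over [1, 3, 5] = 1 * 3 * 5 = 15

Answer: 15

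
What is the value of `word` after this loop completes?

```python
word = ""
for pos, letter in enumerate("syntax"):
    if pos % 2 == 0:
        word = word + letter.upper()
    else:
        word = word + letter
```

Uppercase even positions in 'syntax'
`word` takes the values: "" → "S" → "Sy" → "SyN" → "SyNt" → "SyNtA" → "SyNtAx"

Answer: "SyNtAx"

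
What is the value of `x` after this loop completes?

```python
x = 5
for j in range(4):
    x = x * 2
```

Multiply by 2, 4 times: 5 * 2^4 = 80
`x` takes the values: 5 → 10 → 20 → 40 → 80

Answer: 80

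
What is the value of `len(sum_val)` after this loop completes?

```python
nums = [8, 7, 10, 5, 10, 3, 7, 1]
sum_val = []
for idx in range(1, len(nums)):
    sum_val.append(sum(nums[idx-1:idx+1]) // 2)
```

Number of 2-element averages
`sum_val` takes the values: [] → [7] → [7, 8] → [7, 8, 7] → [7, 8, 7, 7] → [7, 8, 7, 7, 6] → [7, 8, 7, 7, 6, 5] → [7, 8, 7, 7, 6, 5, 4]
So `len(sum_val)` = 7

Answer: 7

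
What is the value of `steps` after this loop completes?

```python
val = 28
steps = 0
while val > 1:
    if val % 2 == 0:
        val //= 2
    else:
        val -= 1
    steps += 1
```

Steps to reduce 28 to 1
`steps` takes the values: 0 → 1 → 2 → 3 → 4 → 5 → 6

Answer: 6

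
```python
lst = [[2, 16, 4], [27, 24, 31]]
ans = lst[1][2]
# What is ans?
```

Trace:
`lst = [[2, 16, 4], [27, 24, 31]]` → lst = [[2, 16, 4], [27, 24, 31]]
`ans = lst[1][2]` → ans = 31
So ans = 31

Answer: 31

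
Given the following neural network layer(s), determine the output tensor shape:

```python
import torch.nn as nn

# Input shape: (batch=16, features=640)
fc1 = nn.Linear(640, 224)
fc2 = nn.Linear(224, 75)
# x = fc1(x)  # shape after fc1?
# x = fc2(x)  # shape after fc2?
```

Input: (16, 640) -> after fc1: (16, 224) -> Output: (16, 75)

Answer: (16, 75)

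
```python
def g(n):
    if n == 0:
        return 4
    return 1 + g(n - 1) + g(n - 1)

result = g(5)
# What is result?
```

g(n) = 1 + 2·g(n-1), g(0)=4. Closed form: (4+1)·2^5 - 1 = 159.

Answer: 159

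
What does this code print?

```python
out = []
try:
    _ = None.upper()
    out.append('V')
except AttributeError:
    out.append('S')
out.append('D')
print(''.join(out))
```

Execution trace: 'S' (except AttributeError) → 'D' (after the try/except). Output: SD

Answer: SD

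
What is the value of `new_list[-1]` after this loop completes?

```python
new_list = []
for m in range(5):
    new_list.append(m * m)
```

Last element of squares 0 to 4
`new_list` takes the values: [] → [0] → [0, 1] → [0, 1, 4] → [0, 1, 4, 9] → [0, 1, 4, 9, 16]
So `new_list[-1]` = 16

Answer: 16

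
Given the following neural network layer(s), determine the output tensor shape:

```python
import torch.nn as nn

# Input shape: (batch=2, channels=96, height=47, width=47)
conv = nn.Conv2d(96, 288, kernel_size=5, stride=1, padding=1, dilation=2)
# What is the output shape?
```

Input: (2, 96, 47, 47) -> Output: (2, 288, 41, 41)

Answer: (2, 288, 41, 41)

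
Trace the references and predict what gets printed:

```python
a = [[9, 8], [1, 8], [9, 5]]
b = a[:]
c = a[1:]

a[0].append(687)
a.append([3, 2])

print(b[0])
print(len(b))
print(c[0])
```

Key concept: slice with nested mutation.
Step by step:
`a = [[9, 8], [1, 8], [9, 5]]` → a = [[9, 8], [1, 8], [9, 5]]
`b = a[:]` → b = [[9, 8], [1, 8], [9, 5]]
`c = a[1:]` → c = [[1, 8], [9, 5]]
`a[0].append(687)` → a = [[9, 8, 687], [1, 8], [9, 5]]; b = [[9, 8, 687], [1, 8], [9, 5]]
`a.append([3, 2])` → a = [[9, 8, 687], [1, 8], [9, 5], [3, 2]]
`print(b[0])` → prints [9, 8, 687]
`print(len(b))` → prints 3
`print(c[0])` → prints [1, 8]

Answer:
[9, 8, 687]
3
[1, 8]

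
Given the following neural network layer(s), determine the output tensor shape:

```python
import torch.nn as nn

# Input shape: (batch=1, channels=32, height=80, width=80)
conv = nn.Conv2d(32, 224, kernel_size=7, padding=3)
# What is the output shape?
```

Input: (1, 32, 80, 80) -> Output: (1, 224, 80, 80)

Answer: (1, 224, 80, 80)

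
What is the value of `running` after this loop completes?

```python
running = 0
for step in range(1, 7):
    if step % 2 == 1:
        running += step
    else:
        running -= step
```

Add odd, subtract even
`running` takes the values: 0 → 1 → -1 → 2 → -2 → 3 → -3

Answer: -3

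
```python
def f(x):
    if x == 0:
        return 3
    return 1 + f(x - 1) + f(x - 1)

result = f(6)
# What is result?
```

f(x) = 1 + 2·f(x-1), f(0)=3. Closed form: (3+1)·2^6 - 1 = 255.

Answer: 255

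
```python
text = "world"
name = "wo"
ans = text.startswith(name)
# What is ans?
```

Trace:
`text = "world"` → text = 'world'
`name = "wo"` → name = 'wo'
`ans = text.startswith(name)` → ans = True
So ans = True

Answer: True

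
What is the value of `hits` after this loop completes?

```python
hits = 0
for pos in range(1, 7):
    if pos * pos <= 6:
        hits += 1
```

Count numbers where pos² ≤ 6
`hits` takes the values: 0 → 1 → 2

Answer: 2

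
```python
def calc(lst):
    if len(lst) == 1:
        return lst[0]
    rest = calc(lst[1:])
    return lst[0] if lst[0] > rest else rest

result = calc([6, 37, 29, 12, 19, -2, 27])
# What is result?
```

Recursive max over [6, 37, 29, 12, 19, -2, 27] = 37

Answer: 37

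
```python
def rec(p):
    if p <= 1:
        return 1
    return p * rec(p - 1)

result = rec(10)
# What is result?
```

rec(10) = 10 * 9 * 8 * 7 * 6 * 5 * 4 * 3 * 2 * 1 = 3628800

Answer: 3628800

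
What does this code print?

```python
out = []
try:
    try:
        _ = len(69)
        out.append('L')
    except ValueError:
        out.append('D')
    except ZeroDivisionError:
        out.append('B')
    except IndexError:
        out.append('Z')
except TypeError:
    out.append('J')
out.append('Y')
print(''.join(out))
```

Execution trace: 'J' (outer except TypeError) → 'Y' (after the try/except). Output: JY

Answer: JY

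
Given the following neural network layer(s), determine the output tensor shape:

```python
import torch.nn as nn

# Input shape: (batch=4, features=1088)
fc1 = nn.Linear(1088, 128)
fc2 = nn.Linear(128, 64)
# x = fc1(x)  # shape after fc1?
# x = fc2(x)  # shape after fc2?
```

Input: (4, 1088) -> after fc1: (4, 128) -> Output: (4, 64)

Answer: (4, 64)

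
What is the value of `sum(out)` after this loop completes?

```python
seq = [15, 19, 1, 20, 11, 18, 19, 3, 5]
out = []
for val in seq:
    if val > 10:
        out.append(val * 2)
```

Sum of doubled values > 10
`out` takes the values: [] → [30] → [30, 38] → [30, 38, 40] → [30, 38, 40, 22] → [30, 38, 40, 22, 36] → [30, 38, 40, 22, 36, 38]
So `sum(out)` = 204

Answer: 204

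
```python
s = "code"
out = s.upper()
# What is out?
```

Trace:
`s = "code"` → s = 'code'
`out = s.upper()` → out = 'CODE'
So out = 'CODE'

Answer: 'CODE'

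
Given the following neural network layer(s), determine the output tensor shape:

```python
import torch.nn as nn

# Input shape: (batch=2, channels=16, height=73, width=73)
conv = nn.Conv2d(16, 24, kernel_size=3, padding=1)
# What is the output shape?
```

Input: (2, 16, 73, 73) -> Output: (2, 24, 73, 73)

Answer: (2, 24, 73, 73)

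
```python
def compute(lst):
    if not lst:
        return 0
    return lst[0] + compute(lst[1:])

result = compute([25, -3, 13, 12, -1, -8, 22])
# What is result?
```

25 + (-3) + 13 + 12 + (-1) + (-8) + 22 + 0 = 60

Answer: 60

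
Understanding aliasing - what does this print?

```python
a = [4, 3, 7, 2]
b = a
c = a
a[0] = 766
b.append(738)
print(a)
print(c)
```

Key concept: multiple aliases.
Step by step:
`a = [4, 3, 7, 2]` → a = [4, 3, 7, 2]
`b = a` → b = [4, 3, 7, 2] (same object as a)
`c = a` → c = [4, 3, 7, 2] (same object as a, b)
`a[0] = 766` → a = [766, 3, 7, 2] (same object as b, c); b = [766, 3, 7, 2] (same object as a, c); c = [766, 3, 7, 2] (same object as a, b)
`b.append(738)` → a = [766, 3, 7, 2, 738] (same object as b, c); b = [766, 3, 7, 2, 738] (same object as a, c); c = [766, 3, 7, 2, 738] (same object as a, b)
`print(a)` → prints [766, 3, 7, 2, 738]
`print(c)` → prints [766, 3, 7, 2, 738]

Answer:
[766, 3, 7, 2, 738]
[766, 3, 7, 2, 738]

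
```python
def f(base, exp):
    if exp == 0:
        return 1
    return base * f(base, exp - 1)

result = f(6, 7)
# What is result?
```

f(6, 7) = 6 * 6 * 6 * 6 * 6 * 6 * 6 = 279936

Answer: 279936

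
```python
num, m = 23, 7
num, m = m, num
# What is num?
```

Trace:
`num, m = 23, 7` → num = 23; m = 7
`num, m = m, num` → num = 7; m = 23
So num = 7

Answer: 7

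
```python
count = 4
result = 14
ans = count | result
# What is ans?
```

Trace:
`count = 4` → count = 4
`result = 14` → result = 14
`ans = count | result` → ans = 14
So ans = 14

Answer: 14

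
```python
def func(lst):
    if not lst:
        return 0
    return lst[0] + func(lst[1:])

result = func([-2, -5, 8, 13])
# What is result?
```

(-2) + (-5) + 8 + 13 + 0 = 14

Answer: 14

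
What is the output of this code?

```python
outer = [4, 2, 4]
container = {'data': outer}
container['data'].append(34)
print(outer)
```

Key concept: dict holds reference to list.
Step by step:
`outer = [4, 2, 4]` → outer = [4, 2, 4]
`container = {'data': outer}` → container = {'data': [4, 2, 4]}
`container['data'].append(34)` → outer = [4, 2, 4, 34]; container = {'data': [4, 2, 4, 34]}
`print(outer)` → prints [4, 2, 4, 34]

Answer: [4, 2, 4, 34]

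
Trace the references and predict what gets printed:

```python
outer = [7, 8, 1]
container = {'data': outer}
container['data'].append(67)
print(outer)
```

Key concept: dict holds reference to list.
Step by step:
`outer = [7, 8, 1]` → outer = [7, 8, 1]
`container = {'data': outer}` → container = {'data': [7, 8, 1]}
`container['data'].append(67)` → outer = [7, 8, 1, 67]; container = {'data': [7, 8, 1, 67]}
`print(outer)` → prints [7, 8, 1, 67]

Answer: [7, 8, 1, 67]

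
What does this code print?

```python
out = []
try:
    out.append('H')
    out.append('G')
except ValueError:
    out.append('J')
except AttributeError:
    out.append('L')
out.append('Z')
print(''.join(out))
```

Execution trace: 'H' (try body) → 'G' (try body, no exception) → 'Z' (after the try/except). Output: HGZ

Answer: HGZ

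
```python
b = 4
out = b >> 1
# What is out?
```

Trace:
`b = 4` → b = 4
`out = b >> 1` → out = 2
So out = 2

Answer: 2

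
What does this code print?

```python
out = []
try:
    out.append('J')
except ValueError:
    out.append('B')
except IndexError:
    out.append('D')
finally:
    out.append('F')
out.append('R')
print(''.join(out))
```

Execution trace: 'J' (try body, no exception) → 'F' (finally) → 'R' (after the try/except). Output: JFR

Answer: JFR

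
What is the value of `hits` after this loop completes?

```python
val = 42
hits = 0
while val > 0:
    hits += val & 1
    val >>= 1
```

Count set bits in 42 (binary: 0b101010)
`hits` takes the values: 0 → 1 → 2 → 3

Answer: 3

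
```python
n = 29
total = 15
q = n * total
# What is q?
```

Trace:
`n = 29` → n = 29
`total = 15` → total = 15
`q = n * total` → q = 435
So q = 435

Answer: 435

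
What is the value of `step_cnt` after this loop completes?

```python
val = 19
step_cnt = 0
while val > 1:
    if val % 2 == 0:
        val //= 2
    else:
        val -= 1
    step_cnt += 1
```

Steps to reduce 19 to 1
`step_cnt` takes the values: 0 → 1 → 2 → 3 → 4 → 5 → 6

Answer: 6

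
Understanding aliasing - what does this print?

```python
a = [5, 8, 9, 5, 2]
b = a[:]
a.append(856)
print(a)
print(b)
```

Key concept: slice [:] creates copy.
Step by step:
`a = [5, 8, 9, 5, 2]` → a = [5, 8, 9, 5, 2]
`b = a[:]` → b = [5, 8, 9, 5, 2]
`a.append(856)` → a = [5, 8, 9, 5, 2, 856]
`print(a)` → prints [5, 8, 9, 5, 2, 856]
`print(b)` → prints [5, 8, 9, 5, 2]

Answer:
[5, 8, 9, 5, 2, 856]
[5, 8, 9, 5, 2]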